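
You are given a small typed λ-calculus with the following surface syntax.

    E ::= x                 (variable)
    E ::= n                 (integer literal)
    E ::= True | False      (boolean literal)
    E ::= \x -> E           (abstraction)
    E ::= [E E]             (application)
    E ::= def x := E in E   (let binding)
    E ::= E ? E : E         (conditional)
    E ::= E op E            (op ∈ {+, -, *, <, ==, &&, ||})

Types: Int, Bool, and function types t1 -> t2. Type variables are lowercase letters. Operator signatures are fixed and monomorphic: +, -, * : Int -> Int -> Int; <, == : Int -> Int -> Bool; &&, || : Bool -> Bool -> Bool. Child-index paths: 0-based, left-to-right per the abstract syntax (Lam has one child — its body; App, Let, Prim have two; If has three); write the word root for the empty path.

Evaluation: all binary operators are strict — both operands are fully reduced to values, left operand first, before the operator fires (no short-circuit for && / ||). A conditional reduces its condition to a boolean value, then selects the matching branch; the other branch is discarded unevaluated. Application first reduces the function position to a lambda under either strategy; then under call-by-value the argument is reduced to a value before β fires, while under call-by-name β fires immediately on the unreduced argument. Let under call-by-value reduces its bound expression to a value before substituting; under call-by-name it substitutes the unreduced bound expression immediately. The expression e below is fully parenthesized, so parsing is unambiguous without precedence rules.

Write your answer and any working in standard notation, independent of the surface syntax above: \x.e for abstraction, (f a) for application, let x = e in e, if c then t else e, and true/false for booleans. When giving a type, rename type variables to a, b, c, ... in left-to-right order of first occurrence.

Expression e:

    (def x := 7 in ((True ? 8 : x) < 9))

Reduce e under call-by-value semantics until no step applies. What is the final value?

Working:
step 0: (let x = 7 in ((if true then 8 else x) < 9))
step 1: [let@root] ((if true then 8 else 7) < 9)
step 2: [if@0] (8 < 9)
step 3: [delta@root] true

Answer: true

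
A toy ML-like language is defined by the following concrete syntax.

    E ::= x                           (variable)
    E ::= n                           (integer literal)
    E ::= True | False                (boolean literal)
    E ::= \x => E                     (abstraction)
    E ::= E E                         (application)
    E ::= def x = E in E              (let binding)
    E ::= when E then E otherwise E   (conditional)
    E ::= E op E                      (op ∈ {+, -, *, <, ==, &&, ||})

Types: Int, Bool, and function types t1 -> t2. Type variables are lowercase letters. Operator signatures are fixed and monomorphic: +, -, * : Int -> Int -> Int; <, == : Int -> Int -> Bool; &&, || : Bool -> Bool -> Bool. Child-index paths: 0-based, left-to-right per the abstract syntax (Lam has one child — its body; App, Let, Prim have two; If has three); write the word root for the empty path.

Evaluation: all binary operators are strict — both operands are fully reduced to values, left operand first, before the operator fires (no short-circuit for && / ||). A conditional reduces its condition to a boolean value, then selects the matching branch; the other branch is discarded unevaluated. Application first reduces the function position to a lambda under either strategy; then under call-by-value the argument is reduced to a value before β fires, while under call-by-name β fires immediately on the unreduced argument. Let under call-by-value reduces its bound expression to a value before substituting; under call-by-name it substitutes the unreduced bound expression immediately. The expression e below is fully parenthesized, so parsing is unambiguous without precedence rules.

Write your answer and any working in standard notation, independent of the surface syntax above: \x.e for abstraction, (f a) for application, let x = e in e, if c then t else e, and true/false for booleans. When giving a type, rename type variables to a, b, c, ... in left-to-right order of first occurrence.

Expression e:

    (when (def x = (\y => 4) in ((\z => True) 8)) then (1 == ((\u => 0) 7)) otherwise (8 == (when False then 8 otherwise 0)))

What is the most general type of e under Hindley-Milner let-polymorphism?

Derivation:
\y._ : a -> Int
let x : forall. a -> Int
\z._ : b -> Bool
  unify b -> Bool ~ Int -> c
  unify b ~ Int
  unify Bool ~ c
_ _ : Bool
  unify Bool ~ Bool
  unify Int ~ Int
\u._ : d -> Int
  unify d -> Int ~ Int -> e
  unify d ~ Int
  unify Int ~ e
_ _ : Int
  unify Int ~ Int
  unify Int ~ Int
  unify Bool ~ Bool
  unify Int ~ Int
  unify Int ~ Int
  unify Bool ~ Bool

Answer: Bool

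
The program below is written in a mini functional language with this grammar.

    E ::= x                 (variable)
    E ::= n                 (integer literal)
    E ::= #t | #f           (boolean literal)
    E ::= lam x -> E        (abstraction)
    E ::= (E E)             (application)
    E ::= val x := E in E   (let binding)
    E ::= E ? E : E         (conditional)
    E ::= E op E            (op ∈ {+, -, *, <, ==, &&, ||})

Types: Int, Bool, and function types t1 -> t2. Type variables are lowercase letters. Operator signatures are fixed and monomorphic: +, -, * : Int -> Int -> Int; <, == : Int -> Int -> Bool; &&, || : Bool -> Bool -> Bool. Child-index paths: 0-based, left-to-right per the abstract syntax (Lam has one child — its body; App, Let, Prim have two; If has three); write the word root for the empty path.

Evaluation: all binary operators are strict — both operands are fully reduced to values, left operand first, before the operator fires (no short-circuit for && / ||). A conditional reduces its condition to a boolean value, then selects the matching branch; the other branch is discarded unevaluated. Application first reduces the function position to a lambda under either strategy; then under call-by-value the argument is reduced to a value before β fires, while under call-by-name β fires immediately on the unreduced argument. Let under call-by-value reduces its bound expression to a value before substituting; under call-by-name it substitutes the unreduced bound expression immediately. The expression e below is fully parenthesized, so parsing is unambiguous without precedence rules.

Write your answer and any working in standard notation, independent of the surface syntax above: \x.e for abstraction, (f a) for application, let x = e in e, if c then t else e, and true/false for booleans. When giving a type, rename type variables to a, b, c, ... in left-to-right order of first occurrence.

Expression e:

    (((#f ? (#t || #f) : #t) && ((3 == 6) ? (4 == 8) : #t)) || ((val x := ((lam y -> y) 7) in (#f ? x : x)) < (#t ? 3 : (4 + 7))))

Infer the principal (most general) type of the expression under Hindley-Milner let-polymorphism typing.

Answer: Bool

Working:
  unify Bool ~ Bool
  unify Bool ~ Bool
  unify Bool ~ Bool
  unify Bool ~ Bool
  unify Bool ~ Bool
  unify Int ~ Int
  unify Int ~ Int
  unify Bool ~ Bool
  unify Int ~ Int
  unify Int ~ Int
  unify Bool ~ Bool
  unify Bool ~ Bool
  unify Bool ~ Bool
y : a
\y._ : a -> a
  unify a -> a ~ Int -> b
  unify a ~ Int
  unify Int ~ b
_ _ : Int
let x : Int
  unify Bool ~ Bool
x : Int
x : Int
  unify Int ~ Int
  unify Int ~ Int
  unify Bool ~ Bool
  unify Int ~ Int
  unify Int ~ Int
  unify Int ~ Int
  unify Int ~ Int
  unify Bool ~ Bool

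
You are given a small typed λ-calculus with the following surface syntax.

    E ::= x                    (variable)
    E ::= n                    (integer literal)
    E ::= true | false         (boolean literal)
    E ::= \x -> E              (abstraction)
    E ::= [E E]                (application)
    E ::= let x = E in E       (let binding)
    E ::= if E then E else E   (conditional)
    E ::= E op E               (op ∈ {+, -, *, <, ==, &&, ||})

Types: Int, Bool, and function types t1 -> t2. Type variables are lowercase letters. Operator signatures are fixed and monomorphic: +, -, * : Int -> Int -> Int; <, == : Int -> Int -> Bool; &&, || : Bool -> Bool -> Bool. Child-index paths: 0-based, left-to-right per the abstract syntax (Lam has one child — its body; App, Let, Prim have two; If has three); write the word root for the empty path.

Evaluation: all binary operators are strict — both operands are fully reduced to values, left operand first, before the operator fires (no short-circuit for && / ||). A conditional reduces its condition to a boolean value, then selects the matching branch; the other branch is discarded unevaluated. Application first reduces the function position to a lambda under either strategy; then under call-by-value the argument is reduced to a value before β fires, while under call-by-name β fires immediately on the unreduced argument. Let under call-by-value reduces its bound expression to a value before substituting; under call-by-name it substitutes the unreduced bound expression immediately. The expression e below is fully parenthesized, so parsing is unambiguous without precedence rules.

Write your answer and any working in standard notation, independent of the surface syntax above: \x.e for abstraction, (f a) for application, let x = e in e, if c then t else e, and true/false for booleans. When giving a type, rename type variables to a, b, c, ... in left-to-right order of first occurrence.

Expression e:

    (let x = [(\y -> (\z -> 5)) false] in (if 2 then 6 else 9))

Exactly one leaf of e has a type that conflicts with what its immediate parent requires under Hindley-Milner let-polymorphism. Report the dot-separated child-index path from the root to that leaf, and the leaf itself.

Answer: 1.0 : 2

Trace:
\z._ : b -> Int
\y._ : a -> b -> Int
  unify a -> b -> Int ~ Bool -> c
  unify a ~ Bool
  unify b -> Int ~ c
_ _ : b -> Int
let x : forall. b -> Int
  unify Int ~ Bool
  FAIL: mismatch Int ~ Bool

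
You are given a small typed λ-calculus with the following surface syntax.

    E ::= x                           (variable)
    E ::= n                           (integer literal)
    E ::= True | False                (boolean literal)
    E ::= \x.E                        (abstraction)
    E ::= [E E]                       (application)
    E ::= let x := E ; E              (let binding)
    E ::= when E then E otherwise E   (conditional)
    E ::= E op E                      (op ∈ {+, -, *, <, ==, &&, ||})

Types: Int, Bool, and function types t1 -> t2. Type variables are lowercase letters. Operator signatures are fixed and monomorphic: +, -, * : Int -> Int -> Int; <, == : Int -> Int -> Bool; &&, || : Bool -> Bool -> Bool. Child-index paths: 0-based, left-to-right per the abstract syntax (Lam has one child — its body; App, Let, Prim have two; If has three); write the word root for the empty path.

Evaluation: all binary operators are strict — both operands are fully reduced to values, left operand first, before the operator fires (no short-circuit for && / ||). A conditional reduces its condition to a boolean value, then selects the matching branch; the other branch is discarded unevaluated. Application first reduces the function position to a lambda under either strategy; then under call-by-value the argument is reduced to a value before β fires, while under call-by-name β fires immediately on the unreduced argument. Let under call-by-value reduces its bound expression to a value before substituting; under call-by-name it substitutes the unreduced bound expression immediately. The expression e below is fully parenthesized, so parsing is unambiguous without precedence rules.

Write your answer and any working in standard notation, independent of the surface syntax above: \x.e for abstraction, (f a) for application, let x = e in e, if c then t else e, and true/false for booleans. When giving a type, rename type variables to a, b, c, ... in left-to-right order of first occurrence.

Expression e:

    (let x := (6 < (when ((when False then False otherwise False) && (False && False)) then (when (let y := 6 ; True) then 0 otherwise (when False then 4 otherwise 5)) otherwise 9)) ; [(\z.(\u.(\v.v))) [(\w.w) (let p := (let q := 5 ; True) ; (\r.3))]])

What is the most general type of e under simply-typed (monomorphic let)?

Trace:
  unify Int ~ Int
  unify Bool ~ Bool
  unify Bool ~ Bool
  unify Bool ~ Bool
  unify Bool ~ Bool
  unify Bool ~ Bool
  unify Bool ~ Bool
  unify Bool ~ Bool
let y : Int
  unify Bool ~ Bool
  unify Bool ~ Bool
  unify Int ~ Int
  unify Int ~ Int
  unify Int ~ Int
  unify Int ~ Int
let x : Bool
v : c
\v._ : c -> c
\u._ : b -> c -> c
\z._ : a -> b -> c -> c
w : d
\w._ : d -> d
let q : Int
let p : Bool
\r._ : e -> Int
  unify d -> d ~ (e -> Int) -> f
  unify d ~ e -> Int
  unify e -> Int ~ f
_ _ : e -> Int
  unify a -> b -> c -> c ~ (e -> Int) -> g
  unify a ~ e -> Int
  unify b -> c -> c ~ g
_ _ : b -> c -> c

Answer: a -> b -> b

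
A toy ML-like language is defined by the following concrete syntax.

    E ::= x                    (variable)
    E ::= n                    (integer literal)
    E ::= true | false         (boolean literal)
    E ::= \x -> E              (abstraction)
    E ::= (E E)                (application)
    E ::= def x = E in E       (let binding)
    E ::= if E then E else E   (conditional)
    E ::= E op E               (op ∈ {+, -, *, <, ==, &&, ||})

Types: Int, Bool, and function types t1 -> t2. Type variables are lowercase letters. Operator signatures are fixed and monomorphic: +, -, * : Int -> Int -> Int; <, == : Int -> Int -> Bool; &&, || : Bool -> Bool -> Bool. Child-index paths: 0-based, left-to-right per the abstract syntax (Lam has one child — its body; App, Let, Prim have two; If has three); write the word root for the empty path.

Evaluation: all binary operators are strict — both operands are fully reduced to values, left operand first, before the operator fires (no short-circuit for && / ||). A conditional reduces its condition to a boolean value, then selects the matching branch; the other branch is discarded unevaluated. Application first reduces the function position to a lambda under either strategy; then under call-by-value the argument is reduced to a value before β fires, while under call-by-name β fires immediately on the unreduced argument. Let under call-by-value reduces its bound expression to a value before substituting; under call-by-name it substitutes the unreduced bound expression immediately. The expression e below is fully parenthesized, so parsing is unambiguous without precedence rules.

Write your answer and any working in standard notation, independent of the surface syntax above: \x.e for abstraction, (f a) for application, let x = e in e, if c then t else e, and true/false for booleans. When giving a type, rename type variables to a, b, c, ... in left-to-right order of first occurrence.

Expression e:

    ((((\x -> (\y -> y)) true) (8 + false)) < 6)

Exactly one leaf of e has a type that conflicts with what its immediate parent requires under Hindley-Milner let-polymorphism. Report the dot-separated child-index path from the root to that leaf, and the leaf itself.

Working:
y : b
\y._ : b -> b
\x._ : a -> b -> b
  unify a -> b -> b ~ Bool -> c
  unify a ~ Bool
  unify b -> b ~ c
_ _ : b -> b
  unify Int ~ Int
  unify Bool ~ Int
  FAIL: mismatch Bool ~ Int

Answer: 0.1.1 : false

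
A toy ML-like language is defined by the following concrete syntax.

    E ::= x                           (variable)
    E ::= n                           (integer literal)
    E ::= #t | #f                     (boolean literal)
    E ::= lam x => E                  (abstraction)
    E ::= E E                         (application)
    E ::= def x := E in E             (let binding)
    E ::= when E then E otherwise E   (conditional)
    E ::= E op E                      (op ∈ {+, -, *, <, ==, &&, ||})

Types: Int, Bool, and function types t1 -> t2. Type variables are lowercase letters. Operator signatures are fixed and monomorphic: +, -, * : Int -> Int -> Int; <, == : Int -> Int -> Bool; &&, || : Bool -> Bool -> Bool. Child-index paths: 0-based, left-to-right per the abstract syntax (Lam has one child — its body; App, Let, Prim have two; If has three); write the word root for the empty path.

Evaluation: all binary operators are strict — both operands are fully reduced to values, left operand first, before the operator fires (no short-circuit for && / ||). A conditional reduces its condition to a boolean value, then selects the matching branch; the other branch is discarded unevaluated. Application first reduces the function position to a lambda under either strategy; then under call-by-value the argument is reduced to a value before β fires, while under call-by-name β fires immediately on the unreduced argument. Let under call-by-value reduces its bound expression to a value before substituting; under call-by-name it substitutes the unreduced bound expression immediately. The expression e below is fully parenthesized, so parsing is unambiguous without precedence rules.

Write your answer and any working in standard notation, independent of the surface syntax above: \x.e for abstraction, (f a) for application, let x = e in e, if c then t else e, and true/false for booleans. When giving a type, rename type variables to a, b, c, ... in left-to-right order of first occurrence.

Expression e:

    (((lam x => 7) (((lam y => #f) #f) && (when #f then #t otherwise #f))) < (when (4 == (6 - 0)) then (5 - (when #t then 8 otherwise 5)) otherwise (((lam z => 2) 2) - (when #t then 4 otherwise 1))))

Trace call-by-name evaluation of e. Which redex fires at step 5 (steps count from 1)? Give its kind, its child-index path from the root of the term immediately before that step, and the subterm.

Answer: beta at 1.0 : ((\z.2) 2)

Derivation:
step 0: (((\x.7) (((\y.false) false) && (if false then true else false))) < (if (4 == (6 - 0)) then (5 - (if true then 8 else 5)) else (((\z.2) 2) - (if true then 4 else 1))))
step 1: [beta@0] (7 < (if (4 == (6 - 0)) then (5 - (if true then 8 else 5)) else (((\z.2) 2) - (if true then 4 else 1))))
step 2: [delta@1.0.1] (7 < (if (4 == 6) then (5 - (if true then 8 else 5)) else (((\z.2) 2) - (if true then 4 else 1))))
step 3: [delta@1.0] (7 < (if false then (5 - (if true then 8 else 5)) else (((\z.2) 2) - (if true then 4 else 1))))
step 4: [if@1] (7 < (((\z.2) 2) - (if true then 4 else 1)))
step 5: [beta@1.0] (7 < (2 - (if true then 4 else 1)))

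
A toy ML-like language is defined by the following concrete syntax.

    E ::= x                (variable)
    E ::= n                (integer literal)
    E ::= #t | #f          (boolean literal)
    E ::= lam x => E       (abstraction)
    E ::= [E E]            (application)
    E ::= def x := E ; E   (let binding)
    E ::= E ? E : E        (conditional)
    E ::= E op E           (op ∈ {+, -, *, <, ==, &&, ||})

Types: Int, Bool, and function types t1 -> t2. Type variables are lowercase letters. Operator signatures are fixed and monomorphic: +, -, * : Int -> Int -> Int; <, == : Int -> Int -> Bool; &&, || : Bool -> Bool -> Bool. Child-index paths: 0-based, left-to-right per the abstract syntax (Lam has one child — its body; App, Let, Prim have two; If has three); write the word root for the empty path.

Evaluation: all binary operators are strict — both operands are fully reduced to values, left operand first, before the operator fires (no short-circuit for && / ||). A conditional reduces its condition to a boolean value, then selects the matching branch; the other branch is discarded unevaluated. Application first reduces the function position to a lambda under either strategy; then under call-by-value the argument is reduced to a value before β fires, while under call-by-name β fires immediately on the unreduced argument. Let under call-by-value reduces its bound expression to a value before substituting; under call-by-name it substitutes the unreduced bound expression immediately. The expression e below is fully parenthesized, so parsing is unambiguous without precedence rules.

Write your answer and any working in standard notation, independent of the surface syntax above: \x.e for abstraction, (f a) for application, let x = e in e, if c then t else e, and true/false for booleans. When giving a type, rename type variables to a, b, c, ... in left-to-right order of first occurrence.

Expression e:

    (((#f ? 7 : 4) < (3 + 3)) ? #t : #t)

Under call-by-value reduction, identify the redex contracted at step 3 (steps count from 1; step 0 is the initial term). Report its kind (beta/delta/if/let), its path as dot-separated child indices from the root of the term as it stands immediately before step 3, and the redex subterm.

Derivation:
step 0: (if ((if false then 7 else 4) < (3 + 3)) then true else true)
step 1: [if@0.0] (if (4 < (3 + 3)) then true else true)
step 2: [delta@0.1] (if (4 < 6) then true else true)
step 3: [delta@0] (if true then true else true)

Answer: delta at 0 : (4 < 6)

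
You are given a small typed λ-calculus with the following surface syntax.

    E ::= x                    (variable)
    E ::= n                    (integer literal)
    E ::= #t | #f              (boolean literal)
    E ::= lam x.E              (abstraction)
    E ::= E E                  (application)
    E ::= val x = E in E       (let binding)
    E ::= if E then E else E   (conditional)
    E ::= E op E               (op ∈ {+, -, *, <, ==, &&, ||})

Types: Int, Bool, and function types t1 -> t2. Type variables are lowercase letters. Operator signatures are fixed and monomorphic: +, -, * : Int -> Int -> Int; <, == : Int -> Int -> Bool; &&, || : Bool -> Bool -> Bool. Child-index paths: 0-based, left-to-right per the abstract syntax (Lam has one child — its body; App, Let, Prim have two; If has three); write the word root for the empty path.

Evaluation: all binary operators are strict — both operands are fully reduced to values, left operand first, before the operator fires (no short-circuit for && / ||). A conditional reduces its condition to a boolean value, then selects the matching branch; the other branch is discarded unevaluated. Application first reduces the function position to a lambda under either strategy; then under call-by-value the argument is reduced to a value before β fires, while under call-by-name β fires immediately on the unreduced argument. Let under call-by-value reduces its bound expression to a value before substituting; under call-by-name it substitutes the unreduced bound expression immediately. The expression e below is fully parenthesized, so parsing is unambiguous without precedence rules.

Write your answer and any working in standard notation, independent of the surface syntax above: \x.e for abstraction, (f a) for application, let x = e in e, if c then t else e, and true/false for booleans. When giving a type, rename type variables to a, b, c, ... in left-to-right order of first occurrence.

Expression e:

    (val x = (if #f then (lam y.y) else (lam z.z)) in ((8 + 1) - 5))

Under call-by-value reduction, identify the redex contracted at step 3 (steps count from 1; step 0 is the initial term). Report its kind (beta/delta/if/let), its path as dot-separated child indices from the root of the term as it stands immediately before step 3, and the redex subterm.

Answer: delta at 0 : (8 + 1)

Working:
step 0: (let x = (if false then (\y.y) else (\z.z)) in ((8 + 1) - 5))
step 1: [if@0] (let x = (\z.z) in ((8 + 1) - 5))
step 2: [let@root] ((8 + 1) - 5)
step 3: [delta@0] (9 - 5)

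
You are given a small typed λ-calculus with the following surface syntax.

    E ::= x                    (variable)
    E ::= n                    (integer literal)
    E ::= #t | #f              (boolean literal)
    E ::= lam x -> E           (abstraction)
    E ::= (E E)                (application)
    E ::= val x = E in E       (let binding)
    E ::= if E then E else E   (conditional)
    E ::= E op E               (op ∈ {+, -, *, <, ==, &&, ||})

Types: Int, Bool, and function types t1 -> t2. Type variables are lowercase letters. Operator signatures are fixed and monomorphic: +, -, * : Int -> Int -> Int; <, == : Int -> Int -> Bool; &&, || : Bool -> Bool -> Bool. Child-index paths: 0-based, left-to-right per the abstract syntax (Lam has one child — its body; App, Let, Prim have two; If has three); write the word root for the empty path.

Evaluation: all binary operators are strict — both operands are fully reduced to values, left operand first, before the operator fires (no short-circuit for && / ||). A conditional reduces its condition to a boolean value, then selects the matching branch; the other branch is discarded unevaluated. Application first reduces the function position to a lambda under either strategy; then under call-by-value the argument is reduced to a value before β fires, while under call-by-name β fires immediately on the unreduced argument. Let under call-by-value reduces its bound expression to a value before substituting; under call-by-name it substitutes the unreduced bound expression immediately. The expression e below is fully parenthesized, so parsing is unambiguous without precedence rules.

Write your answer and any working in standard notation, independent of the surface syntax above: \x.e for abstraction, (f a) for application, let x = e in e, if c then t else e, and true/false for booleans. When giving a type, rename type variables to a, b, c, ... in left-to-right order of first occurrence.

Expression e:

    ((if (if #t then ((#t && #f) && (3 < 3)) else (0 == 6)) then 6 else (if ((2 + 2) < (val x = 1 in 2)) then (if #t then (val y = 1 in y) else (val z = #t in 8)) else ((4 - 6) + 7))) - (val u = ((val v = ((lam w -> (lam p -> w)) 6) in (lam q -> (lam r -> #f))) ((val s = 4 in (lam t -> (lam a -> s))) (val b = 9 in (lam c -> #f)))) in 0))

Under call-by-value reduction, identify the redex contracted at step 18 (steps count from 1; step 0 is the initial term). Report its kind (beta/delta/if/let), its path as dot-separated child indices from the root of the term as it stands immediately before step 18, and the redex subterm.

Answer: let at 1 : (let u = (\r.false) in 0)

Trace:
step 0: ((if (if true then ((true && false) && (3 < 3)) else (0 == 6)) then 6 else (if ((2 + 2) < (let x = 1 in 2)) then (if true then (let y = 1 in y) else (let z = true in 8)) else ((4 - 6) + 7))) - (let u = ((let v = ((\w.(\p.w)) 6) in (\q.(\r.false))) ((let s = 4 in (\t.(\a.s))) (let b = 9 in (\c.false)))) in 0))
step 1: [if@0.0] ((if ((true && false) && (3 < 3)) then 6 else (if ((2 + 2) < (let x = 1 in 2)) then (if true then (let y = 1 in y) else (let z = true in 8)) else ((4 - 6) + 7))) - (let u = ((let v = ((\w.(\p.w)) 6) in (\q.(\r.false))) ((let s = 4 in (\t.(\a.s))) (let b = 9 in (\c.false)))) in 0))
step 2: [delta@0.0.0] ((if (false && (3 < 3)) then 6 else (if ((2 + 2) < (let x = 1 in 2)) then (if true then (let y = 1 in y) else (let z = true in 8)) else ((4 - 6) + 7))) - (let u = ((let v = ((\w.(\p.w)) 6) in (\q.(\r.false))) ((let s = 4 in (\t.(\a.s))) (let b = 9 in (\c.false)))) in 0))
step 3: [delta@0.0.1] ((if (false && false) then 6 else (if ((2 + 2) < (let x = 1 in 2)) then (if true then (let y = 1 in y) else (let z = true in 8)) else ((4 - 6) + 7))) - (let u = ((let v = ((\w.(\p.w)) 6) in (\q.(\r.false))) ((let s = 4 in (\t.(\a.s))) (let b = 9 in (\c.false)))) in 0))
step 4: [delta@0.0] ((if false then 6 else (if ((2 + 2) < (let x = 1 in 2)) then (if true then (let y = 1 in y) else (let z = true in 8)) else ((4 - 6) + 7))) - (let u = ((let v = ((\w.(\p.w)) 6) in (\q.(\r.false))) ((let s = 4 in (\t.(\a.s))) (let b = 9 in (\c.false)))) in 0))
step 5: [if@0] ((if ((2 + 2) < (let x = 1 in 2)) then (if true then (let y = 1 in y) else (let z = true in 8)) else ((4 - 6) + 7)) - (let u = ((let v = ((\w.(\p.w)) 6) in (\q.(\r.false))) ((let s = 4 in (\t.(\a.s))) (let b = 9 in (\c.false)))) in 0))
step 6: [delta@0.0.0] ((if (4 < (let x = 1 in 2)) then (if true then (let y = 1 in y) else (let z = true in 8)) else ((4 - 6) + 7)) - (let u = ((let v = ((\w.(\p.w)) 6) in (\q.(\r.false))) ((let s = 4 in (\t.(\a.s))) (let b = 9 in (\c.false)))) in 0))
step 7: [let@0.0.1] ((if (4 < 2) then (if true then (let y = 1 in y) else (let z = true in 8)) else ((4 - 6) + 7)) - (let u = ((let v = ((\w.(\p.w)) 6) in (\q.(\r.false))) ((let s = 4 in (\t.(\a.s))) (let b = 9 in (\c.false)))) in 0))
step 8: [delta@0.0] ((if false then (if true then (let y = 1 in y) else (let z = true in 8)) else ((4 - 6) + 7)) - (let u = ((let v = ((\w.(\p.w)) 6) in (\q.(\r.false))) ((let s = 4 in (\t.(\a.s))) (let b = 9 in (\c.false)))) in 0))
step 9: [if@0] (((4 - 6) + 7) - (let u = ((let v = ((\w.(\p.w)) 6) in (\q.(\r.false))) ((let s = 4 in (\t.(\a.s))) (let b = 9 in (\c.false)))) in 0))
step 10: [delta@0.0] ((-2 + 7) - (let u = ((let v = ((\w.(\p.w)) 6) in (\q.(\r.false))) ((let s = 4 in (\t.(\a.s))) (let b = 9 in (\c.false)))) in 0))
step 11: [delta@0] (5 - (let u = ((let v = ((\w.(\p.w)) 6) in (\q.(\r.false))) ((let s = 4 in (\t.(\a.s))) (let b = 9 in (\c.false)))) in 0))
step 12: [beta@1.0.0.0] (5 - (let u = ((let v = (\p.6) in (\q.(\r.false))) ((let s = 4 in (\t.(\a.s))) (let b = 9 in (\c.false)))) in 0))
step 13: [let@1.0.0] (5 - (let u = ((\q.(\r.false)) ((let s = 4 in (\t.(\a.s))) (let b = 9 in (\c.false)))) in 0))
step 14: [let@1.0.1.0] (5 - (let u = ((\q.(\r.false)) ((\t.(\a.4)) (let b = 9 in (\c.false)))) in 0))
step 15: [let@1.0.1.1] (5 - (let u = ((\q.(\r.false)) ((\t.(\a.4)) (\c.false))) in 0))
step 16: [beta@1.0.1] (5 - (let u = ((\q.(\r.false)) (\a.4)) in 0))
step 17: [beta@1.0] (5 - (let u = (\r.false) in 0))
step 18: [let@1] (5 - 0)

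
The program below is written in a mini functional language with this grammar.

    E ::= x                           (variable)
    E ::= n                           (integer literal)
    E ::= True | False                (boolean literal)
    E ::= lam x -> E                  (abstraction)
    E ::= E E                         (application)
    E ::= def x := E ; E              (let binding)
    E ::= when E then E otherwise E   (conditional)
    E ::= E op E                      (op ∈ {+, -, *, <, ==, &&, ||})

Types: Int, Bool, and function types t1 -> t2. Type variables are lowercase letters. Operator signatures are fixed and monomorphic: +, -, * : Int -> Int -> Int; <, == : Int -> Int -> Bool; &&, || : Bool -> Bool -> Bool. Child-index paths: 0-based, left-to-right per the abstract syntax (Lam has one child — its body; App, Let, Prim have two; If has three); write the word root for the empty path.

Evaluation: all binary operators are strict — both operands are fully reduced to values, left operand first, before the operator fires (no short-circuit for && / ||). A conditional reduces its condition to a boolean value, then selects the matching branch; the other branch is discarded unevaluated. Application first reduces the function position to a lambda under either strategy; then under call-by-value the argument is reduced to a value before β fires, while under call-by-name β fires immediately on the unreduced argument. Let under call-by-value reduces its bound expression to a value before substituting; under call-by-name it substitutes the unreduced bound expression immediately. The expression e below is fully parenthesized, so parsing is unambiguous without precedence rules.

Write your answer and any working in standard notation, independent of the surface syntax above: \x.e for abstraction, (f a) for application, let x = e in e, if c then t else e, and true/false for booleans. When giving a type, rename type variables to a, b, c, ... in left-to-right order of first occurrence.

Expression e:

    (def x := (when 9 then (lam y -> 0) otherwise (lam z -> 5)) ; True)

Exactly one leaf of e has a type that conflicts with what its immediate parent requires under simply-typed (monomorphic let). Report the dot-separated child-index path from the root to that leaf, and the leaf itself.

Derivation:
  unify Int ~ Bool
  FAIL: mismatch Int ~ Bool

Answer: 0.0 : 9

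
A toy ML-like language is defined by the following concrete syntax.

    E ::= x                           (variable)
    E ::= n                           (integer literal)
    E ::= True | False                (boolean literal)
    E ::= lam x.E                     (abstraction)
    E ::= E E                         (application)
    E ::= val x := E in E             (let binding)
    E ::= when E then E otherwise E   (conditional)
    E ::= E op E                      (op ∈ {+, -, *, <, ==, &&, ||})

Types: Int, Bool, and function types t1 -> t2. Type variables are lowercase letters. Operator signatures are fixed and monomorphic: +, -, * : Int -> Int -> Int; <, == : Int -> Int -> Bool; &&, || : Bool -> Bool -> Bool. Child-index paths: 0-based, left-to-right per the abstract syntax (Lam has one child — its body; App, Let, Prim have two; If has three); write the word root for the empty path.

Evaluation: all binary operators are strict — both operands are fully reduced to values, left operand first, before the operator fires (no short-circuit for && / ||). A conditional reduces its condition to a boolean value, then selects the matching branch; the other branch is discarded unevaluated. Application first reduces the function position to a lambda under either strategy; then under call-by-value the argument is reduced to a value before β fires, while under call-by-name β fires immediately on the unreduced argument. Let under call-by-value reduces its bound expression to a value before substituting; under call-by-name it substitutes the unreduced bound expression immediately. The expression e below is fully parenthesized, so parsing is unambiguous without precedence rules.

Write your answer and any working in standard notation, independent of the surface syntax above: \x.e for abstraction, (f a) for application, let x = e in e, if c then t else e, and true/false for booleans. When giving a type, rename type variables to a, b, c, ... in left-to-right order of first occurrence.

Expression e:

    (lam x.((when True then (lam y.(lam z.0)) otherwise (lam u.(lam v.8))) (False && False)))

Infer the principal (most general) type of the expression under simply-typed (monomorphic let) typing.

Working:
  unify Bool ~ Bool
\z._ : c -> Int
\y._ : b -> c -> Int
\v._ : e -> Int
\u._ : d -> e -> Int
  unify b -> c -> Int ~ d -> e -> Int
  unify b ~ d
  unify c -> Int ~ e -> Int
  unify c ~ e
  unify Int ~ Int
  unify Bool ~ Bool
  unify Bool ~ Bool
  unify d -> e -> Int ~ Bool -> f
  unify d ~ Bool
  unify e -> Int ~ f
_ _ : e -> Int
\x._ : a -> e -> Int

Answer: a -> b -> Int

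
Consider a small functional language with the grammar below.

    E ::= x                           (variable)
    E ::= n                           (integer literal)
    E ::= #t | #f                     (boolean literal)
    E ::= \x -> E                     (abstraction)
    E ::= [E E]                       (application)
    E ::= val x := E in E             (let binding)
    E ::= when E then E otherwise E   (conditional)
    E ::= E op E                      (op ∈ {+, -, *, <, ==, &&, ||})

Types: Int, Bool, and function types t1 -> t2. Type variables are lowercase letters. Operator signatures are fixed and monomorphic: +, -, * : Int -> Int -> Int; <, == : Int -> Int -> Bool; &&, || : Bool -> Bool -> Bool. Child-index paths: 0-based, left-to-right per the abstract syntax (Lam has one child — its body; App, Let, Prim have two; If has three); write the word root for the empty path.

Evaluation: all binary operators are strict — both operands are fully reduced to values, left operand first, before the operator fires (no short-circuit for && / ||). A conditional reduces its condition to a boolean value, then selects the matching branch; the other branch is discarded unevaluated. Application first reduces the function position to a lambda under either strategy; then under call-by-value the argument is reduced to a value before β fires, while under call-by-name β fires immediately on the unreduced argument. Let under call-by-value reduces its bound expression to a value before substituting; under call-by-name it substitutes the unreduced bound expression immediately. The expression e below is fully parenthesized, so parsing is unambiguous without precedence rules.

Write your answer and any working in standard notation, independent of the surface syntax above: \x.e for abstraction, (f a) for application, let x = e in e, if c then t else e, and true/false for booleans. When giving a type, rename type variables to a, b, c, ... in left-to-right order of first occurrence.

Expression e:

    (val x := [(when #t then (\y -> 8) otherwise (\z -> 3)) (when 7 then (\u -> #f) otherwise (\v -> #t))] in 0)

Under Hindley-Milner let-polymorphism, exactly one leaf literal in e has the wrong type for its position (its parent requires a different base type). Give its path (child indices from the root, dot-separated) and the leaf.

Trace:
  unify Bool ~ Bool
\y._ : a -> Int
\z._ : b -> Int
  unify a -> Int ~ b -> Int
  unify a ~ b
  unify Int ~ Int
  unify Int ~ Bool
  FAIL: mismatch Int ~ Bool

Answer: 0.1.0 : 7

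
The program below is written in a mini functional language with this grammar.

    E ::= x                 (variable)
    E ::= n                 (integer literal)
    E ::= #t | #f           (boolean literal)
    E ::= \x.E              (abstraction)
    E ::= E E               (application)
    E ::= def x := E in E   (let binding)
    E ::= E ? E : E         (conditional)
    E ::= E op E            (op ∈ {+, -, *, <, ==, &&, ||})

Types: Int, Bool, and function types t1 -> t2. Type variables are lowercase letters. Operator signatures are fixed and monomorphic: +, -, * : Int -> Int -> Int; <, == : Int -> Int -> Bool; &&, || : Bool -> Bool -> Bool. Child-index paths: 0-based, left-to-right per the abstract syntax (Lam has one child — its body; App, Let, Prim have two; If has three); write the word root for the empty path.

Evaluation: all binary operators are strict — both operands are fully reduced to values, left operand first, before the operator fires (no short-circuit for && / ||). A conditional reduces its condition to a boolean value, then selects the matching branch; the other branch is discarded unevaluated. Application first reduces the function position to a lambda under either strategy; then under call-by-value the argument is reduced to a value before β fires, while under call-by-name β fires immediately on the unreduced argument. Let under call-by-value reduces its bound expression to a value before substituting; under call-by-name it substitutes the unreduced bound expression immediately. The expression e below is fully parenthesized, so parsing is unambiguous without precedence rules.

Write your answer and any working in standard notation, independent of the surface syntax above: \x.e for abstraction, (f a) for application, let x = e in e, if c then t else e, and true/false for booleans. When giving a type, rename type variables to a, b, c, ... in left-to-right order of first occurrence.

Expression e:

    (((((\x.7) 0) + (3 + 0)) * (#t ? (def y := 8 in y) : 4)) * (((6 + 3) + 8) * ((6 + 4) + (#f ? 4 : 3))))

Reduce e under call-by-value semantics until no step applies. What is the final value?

Working:
step 0: (((((\x.7) 0) + (3 + 0)) * (if true then (let y = 8 in y) else 4)) * (((6 + 3) + 8) * ((6 + 4) + (if false then 4 else 3))))
step 1: [beta@0.0.0] (((7 + (3 + 0)) * (if true then (let y = 8 in y) else 4)) * (((6 + 3) + 8) * ((6 + 4) + (if false then 4 else 3))))
step 2: [delta@0.0.1] (((7 + 3) * (if true then (let y = 8 in y) else 4)) * (((6 + 3) + 8) * ((6 + 4) + (if false then 4 else 3))))
step 3: [delta@0.0] ((10 * (if true then (let y = 8 in y) else 4)) * (((6 + 3) + 8) * ((6 + 4) + (if false then 4 else 3))))
step 4: [if@0.1] ((10 * (let y = 8 in y)) * (((6 + 3) + 8) * ((6 + 4) + (if false then 4 else 3))))
step 5: [let@0.1] ((10 * 8) * (((6 + 3) + 8) * ((6 + 4) + (if false then 4 else 3))))
step 6: [delta@0] (80 * (((6 + 3) + 8) * ((6 + 4) + (if false then 4 else 3))))
step 7: [delta@1.0.0] (80 * ((9 + 8) * ((6 + 4) + (if false then 4 else 3))))
step 8: [delta@1.0] (80 * (17 * ((6 + 4) + (if false then 4 else 3))))
step 9: [delta@1.1.0] (80 * (17 * (10 + (if false then 4 else 3))))
step 10: [if@1.1.1] (80 * (17 * (10 + 3)))
step 11: [delta@1.1] (80 * (17 * 13))
step 12: [delta@1] (80 * 221)
step 13: [delta@root] 17680

Answer: 17680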